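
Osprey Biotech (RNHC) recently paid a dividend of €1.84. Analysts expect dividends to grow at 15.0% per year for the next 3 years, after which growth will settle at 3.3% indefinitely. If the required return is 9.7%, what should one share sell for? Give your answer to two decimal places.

€40.29

Two-stage DDM. Project D₁…D_3 at 0.15, terminal growth 0.033, discount at r = 0.097.
D_1 = 2.1160
D_2 = 2.4334
D_3 = 2.7984
Terminal value at t=3: TV = D_4/(r−g) = 2.8908/(0.097−0.033) = 45.1681
P₀ = 2.1160/(1+0.097)^1 + 2.4334/(1+0.097)^2 + 2.7984/(1+0.097)^3 + 45.1681/(1+0.097)^3 = 40.2854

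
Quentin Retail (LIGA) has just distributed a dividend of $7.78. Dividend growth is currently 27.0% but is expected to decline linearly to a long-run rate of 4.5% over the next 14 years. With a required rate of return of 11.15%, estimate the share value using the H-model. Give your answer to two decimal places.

H-model: P₀ = D₀[(1+g_L) + H(g_S−g_L)]/(r−g_L), with H = 14/2 = 7.
P₀ = 7.78 × [(1+0.045) + 7×(0.27−0.045)] / (0.1115−0.045)
   = 7.78 × 2.6200 / 0.0665 = 306.5203

$306.52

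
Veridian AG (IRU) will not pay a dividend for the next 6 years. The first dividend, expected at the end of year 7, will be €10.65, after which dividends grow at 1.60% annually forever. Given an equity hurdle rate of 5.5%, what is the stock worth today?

Deferred-dividend DDM. At t=6 the remaining stream is a growing perpetuity with first payment D_7 = 10.65.
V_6 = D_7/(r−g) = 10.65/(0.055−0.016) = 273.0769
P₀ = V_6/(1+r)^6 = 273.0769/(1+0.055)^6 = 198.0479

€198.05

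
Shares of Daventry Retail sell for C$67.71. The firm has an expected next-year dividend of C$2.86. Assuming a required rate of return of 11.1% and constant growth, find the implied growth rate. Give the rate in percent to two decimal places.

From P₀ = D₁/(r − g), the implied growth is g = r − D₁/P₀.
g = 0.111 − 2.86/67.71 = 0.111 − 0.04224 = 0.06876

6.88%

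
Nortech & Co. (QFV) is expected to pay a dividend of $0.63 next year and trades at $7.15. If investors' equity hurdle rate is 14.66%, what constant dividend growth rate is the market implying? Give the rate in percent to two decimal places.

From P₀ = D₁/(r − g), the implied growth is g = r − D₁/P₀.
g = 0.1466 − 0.63/7.15 = 0.1466 − 0.08811 = 0.05849

5.85%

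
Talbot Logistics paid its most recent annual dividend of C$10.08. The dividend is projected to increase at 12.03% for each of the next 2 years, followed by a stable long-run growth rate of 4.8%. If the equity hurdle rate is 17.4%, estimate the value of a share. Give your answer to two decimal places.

C$95.14

Two-stage DDM. Project D₁…D_2 at 0.1203, terminal growth 0.048, discount at r = 0.174.
D_1 = 11.2926
D_2 = 12.6511
Terminal value at t=2: TV = D_3/(r−g) = 13.2584/(0.174−0.048) = 105.2252
P₀ = 11.2926/(1+0.174)^1 + 12.6511/(1+0.174)^2 + 105.2252/(1+0.174)^2 = 95.1434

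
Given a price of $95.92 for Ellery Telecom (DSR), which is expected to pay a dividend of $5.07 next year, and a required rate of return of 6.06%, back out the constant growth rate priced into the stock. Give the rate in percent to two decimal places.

0.77%

From P₀ = D₁/(r − g), the implied growth is g = r − D₁/P₀.
g = 0.0606 − 5.07/95.92 = 0.0606 − 0.05286 = 0.00774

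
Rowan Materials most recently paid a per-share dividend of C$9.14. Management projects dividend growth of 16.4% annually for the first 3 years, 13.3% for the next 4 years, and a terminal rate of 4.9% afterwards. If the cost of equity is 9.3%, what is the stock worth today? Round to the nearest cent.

Three-stage DDM. Project D₁…D_7; terminal Gordon value at t=7 with g = 0.049; discount at r = 0.093.
D_1 = 10.6390
D_2 = 12.3837
D_3 = 14.4147
D_4 = 16.3318
D_5 = 18.5040
D_6 = 20.9650
D_7 = 23.7533
TV_7 = 24.9173/(0.093−0.049) = 566.3013
P₀ = Σ Dₜ/(1+r)ᵗ + TV_7/(1+r)^7 = 383.3703

C$383.37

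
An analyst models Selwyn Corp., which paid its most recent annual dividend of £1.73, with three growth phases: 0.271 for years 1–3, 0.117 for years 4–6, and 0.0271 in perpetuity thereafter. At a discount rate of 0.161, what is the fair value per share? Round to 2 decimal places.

£28.05

Three-stage DDM. Project D₁…D_6; terminal Gordon value at t=6 with g = 0.0271; discount at r = 0.161.
D_1 = 2.1988
D_2 = 2.7947
D_3 = 3.5521
D_4 = 3.9677
D_5 = 4.4319
D_6 = 4.9504
TV_6 = 5.0846/(0.161−0.0271) = 37.9730
P₀ = Σ Dₜ/(1+r)ᵗ + TV_6/(1+r)^6 = 28.0486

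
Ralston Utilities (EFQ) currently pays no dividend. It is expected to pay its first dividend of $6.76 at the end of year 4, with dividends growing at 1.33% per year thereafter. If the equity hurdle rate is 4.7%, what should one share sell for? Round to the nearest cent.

Deferred-dividend DDM. At t=3 the remaining stream is a growing perpetuity with first payment D_4 = 6.76.
V_3 = D_4/(r−g) = 6.76/(0.047−0.0133) = 200.5935
P₀ = V_3/(1+r)^3 = 200.5935/(1+0.047)^3 = 174.7740

$174.77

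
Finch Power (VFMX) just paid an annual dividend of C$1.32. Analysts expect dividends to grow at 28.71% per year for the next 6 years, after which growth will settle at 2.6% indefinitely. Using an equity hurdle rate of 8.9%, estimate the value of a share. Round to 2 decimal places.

Two-stage DDM. Project D₁…D_6 at 0.2871, terminal growth 0.026, discount at r = 0.089.
D_1 = 1.6990
D_2 = 2.1867
D_3 = 2.8146
D_4 = 3.6226
D_5 = 4.6627
D_6 = 6.0013
Terminal value at t=6: TV = D_7/(r−g) = 6.1574/(0.089−0.026) = 97.7360
P₀ = 1.6990/(1+0.089)^1 + 2.1867/(1+0.089)^2 + 2.8146/(1+0.089)^3 + 3.6226/(1+0.089)^4 + 4.6627/(1+0.089)^5 + 6.0013/(1+0.089)^6 + 97.7360/(1+0.089)^6 = 73.4003

C$73.40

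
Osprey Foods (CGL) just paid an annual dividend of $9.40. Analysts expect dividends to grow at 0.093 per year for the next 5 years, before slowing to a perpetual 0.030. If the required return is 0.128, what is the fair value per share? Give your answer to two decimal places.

Two-stage DDM. Project D₁…D_5 at 0.093, terminal growth 0.03, discount at r = 0.128.
D_1 = 10.2742
D_2 = 11.2297
D_3 = 12.2741
D_4 = 13.4156
D_5 = 14.6632
Terminal value at t=5: TV = D_6/(r−g) = 15.1031/(0.128−0.03) = 154.1132
P₀ = 10.2742/(1+0.128)^1 + 11.2297/(1+0.128)^2 + 12.2741/(1+0.128)^3 + 13.4156/(1+0.128)^4 + 14.6632/(1+0.128)^5 + 154.1132/(1+0.128)^5 = 127.1925

$127.19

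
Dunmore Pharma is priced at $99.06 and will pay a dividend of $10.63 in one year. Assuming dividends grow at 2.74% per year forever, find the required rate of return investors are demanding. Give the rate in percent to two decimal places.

13.47%

Rearranging the constant-growth DDM: r = D₁/P₀ + g.
r = 10.6300 / 99.06 + 0.0274 = 0.10731 + 0.0274 = 0.13471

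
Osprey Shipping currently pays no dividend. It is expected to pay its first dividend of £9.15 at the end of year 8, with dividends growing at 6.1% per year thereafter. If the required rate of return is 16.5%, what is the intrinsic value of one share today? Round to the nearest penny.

£30.21

Deferred-dividend DDM. At t=7 the remaining stream is a growing perpetuity with first payment D_8 = 9.15.
V_7 = D_8/(r−g) = 9.15/(0.165−0.061) = 87.9808
P₀ = V_7/(1+r)^7 = 87.9808/(1+0.165)^7 = 30.2069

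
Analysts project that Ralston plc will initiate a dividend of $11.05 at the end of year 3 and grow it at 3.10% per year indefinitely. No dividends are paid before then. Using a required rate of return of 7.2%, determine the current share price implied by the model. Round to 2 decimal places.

Deferred-dividend DDM. At t=2 the remaining stream is a growing perpetuity with first payment D_3 = 11.05.
V_2 = D_3/(r−g) = 11.05/(0.072−0.031) = 269.5122
P₀ = V_2/(1+r)^2 = 269.5122/(1+0.072)^2 = 234.5248

$234.52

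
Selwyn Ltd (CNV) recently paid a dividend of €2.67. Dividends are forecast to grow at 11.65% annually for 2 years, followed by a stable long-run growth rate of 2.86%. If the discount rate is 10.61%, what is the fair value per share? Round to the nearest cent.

Two-stage DDM. Project D₁…D_2 at 0.1165, terminal growth 0.0286, discount at r = 0.1061.
D_1 = 2.9811
D_2 = 3.3283
Terminal value at t=2: TV = D_3/(r−g) = 3.4235/(0.1061−0.0286) = 44.1747
P₀ = 2.9811/(1+0.1061)^1 + 3.3283/(1+0.1061)^2 + 44.1747/(1+0.1061)^2 = 41.5220

€41.52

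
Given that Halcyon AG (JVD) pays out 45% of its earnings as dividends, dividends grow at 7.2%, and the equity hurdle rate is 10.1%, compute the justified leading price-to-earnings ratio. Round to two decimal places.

15.52

Justified leading P/E = b/(r−g) = 0.45/(0.101−0.072) = 15.5172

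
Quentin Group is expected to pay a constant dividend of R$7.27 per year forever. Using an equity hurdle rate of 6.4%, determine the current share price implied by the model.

R$113.59

Zero-growth DDM (perpetuity): P₀ = D/r = 7.27 / 0.064 = 113.5937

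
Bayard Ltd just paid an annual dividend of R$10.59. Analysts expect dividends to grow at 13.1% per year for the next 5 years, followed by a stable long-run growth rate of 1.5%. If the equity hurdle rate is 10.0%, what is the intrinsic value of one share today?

Two-stage DDM. Project D₁…D_5 at 0.131, terminal growth 0.015, discount at r = 0.1.
D_1 = 11.9773
D_2 = 13.5463
D_3 = 15.3209
D_4 = 17.3279
D_5 = 19.5979
Terminal value at t=5: TV = D_6/(r−g) = 19.8918/(0.1−0.015) = 234.0217
P₀ = 11.9773/(1+0.1)^1 + 13.5463/(1+0.1)^2 + 15.3209/(1+0.1)^3 + 17.3279/(1+0.1)^4 + 19.5979/(1+0.1)^5 + 234.0217/(1+0.1)^5 = 202.9075

R$202.91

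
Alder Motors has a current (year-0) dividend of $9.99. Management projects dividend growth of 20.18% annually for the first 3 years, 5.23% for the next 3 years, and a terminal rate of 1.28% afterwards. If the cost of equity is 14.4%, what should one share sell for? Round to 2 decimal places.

$132.15

Three-stage DDM. Project D₁…D_6; terminal Gordon value at t=6 with g = 0.0128; discount at r = 0.144.
D_1 = 12.0060
D_2 = 14.4288
D_3 = 17.3405
D_4 = 18.2474
D_5 = 19.2018
D_6 = 20.2060
TV_6 = 20.4647/(0.144−0.0128) = 155.9806
P₀ = Σ Dₜ/(1+r)ᵗ + TV_6/(1+r)^6 = 132.1540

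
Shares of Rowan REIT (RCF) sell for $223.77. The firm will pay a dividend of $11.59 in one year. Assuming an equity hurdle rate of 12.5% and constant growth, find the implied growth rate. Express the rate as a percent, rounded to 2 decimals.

From P₀ = D₁/(r − g), the implied growth is g = r − D₁/P₀.
g = 0.125 − 11.59/223.77 = 0.125 − 0.05179 = 0.07321

7.32%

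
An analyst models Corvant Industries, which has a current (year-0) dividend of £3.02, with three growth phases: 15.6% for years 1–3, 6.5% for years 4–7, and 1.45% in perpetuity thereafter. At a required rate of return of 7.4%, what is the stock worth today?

£87.35

Three-stage DDM. Project D₁…D_7; terminal Gordon value at t=7 with g = 0.0145; discount at r = 0.074.
D_1 = 3.4911
D_2 = 4.0357
D_3 = 4.6653
D_4 = 4.9686
D_5 = 5.2915
D_6 = 5.6355
D_7 = 6.0018
TV_7 = 6.0888/(0.074−0.0145) = 102.3326
P₀ = Σ Dₜ/(1+r)ᵗ + TV_7/(1+r)^7 = 87.3505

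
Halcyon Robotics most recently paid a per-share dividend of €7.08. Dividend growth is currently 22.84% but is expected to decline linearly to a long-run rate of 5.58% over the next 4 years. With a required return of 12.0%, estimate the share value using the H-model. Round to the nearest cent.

€154.50

H-model: P₀ = D₀[(1+g_L) + H(g_S−g_L)]/(r−g_L), with H = 4/2 = 2.
P₀ = 7.08 × [(1+0.0558) + 2×(0.2284−0.0558)] / (0.12−0.0558)
   = 7.08 × 1.4010 / 0.0642 = 154.5028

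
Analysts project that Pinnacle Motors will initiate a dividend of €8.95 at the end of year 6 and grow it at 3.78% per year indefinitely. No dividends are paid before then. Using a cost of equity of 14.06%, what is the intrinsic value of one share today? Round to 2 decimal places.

€45.10

Deferred-dividend DDM. At t=5 the remaining stream is a growing perpetuity with first payment D_6 = 8.95.
V_5 = D_6/(r−g) = 8.95/(0.1406−0.0378) = 87.0623
P₀ = V_5/(1+r)^5 = 87.0623/(1+0.1406)^5 = 45.0986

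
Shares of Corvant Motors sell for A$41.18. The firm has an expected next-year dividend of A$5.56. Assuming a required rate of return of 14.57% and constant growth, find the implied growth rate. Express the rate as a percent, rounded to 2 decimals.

From P₀ = D₁/(r − g), the implied growth is g = r − D₁/P₀.
g = 0.1457 − 5.56/41.18 = 0.1457 − 0.13502 = 0.01068

1.07%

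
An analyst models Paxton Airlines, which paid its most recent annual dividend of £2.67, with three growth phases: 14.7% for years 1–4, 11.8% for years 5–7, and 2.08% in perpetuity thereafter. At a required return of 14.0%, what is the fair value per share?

Three-stage DDM. Project D₁…D_7; terminal Gordon value at t=7 with g = 0.0208; discount at r = 0.14.
D_1 = 3.0625
D_2 = 3.5127
D_3 = 4.0290
D_4 = 4.6213
D_5 = 5.1666
D_6 = 5.7763
D_7 = 6.4579
TV_7 = 6.5922/(0.14−0.0208) = 55.3038
P₀ = Σ Dₜ/(1+r)ᵗ + TV_7/(1+r)^7 = 40.8422

£40.84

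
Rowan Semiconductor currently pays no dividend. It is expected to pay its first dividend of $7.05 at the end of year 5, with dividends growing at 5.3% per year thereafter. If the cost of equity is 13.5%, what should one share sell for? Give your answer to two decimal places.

Deferred-dividend DDM. At t=4 the remaining stream is a growing perpetuity with first payment D_5 = 7.05.
V_4 = D_5/(r−g) = 7.05/(0.135−0.053) = 85.9756
P₀ = V_4/(1+r)^4 = 85.9756/(1+0.135)^4 = 51.8074

$51.81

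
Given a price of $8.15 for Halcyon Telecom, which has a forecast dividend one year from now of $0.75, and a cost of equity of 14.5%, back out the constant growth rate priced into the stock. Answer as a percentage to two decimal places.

5.30%

From P₀ = D₁/(r − g), the implied growth is g = r − D₁/P₀.
g = 0.145 − 0.75/8.15 = 0.145 − 0.09202 = 0.05298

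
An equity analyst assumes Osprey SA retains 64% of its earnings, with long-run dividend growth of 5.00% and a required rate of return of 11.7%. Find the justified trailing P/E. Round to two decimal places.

Payout ratio b = 1 − 0.64 = 0.36.
Justified trailing P/E = b(1+g)/(r−g) = 0.36×(1+0.05)/(0.117−0.05) = 5.6418

5.64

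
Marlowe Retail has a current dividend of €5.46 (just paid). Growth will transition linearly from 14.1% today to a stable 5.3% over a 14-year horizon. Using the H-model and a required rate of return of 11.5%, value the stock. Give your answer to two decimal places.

H-model: P₀ = D₀[(1+g_L) + H(g_S−g_L)]/(r−g_L), with H = 14/2 = 7.
P₀ = 5.46 × [(1+0.053) + 7×(0.141−0.053)] / (0.115−0.053)
   = 5.46 × 1.6690 / 0.062 = 146.9797

€146.98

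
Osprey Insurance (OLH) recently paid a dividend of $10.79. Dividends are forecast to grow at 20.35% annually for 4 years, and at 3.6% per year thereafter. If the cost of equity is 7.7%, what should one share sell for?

$482.54

Two-stage DDM. Project D₁…D_4 at 0.2035, terminal growth 0.036, discount at r = 0.077.
D_1 = 12.9858
D_2 = 15.6284
D_3 = 18.8087
D_4 = 22.6363
Terminal value at t=4: TV = D_5/(r−g) = 23.4512/(0.077−0.036) = 571.9812
P₀ = 12.9858/(1+0.077)^1 + 15.6284/(1+0.077)^2 + 18.8087/(1+0.077)^3 + 22.6363/(1+0.077)^4 + 571.9812/(1+0.077)^4 = 482.5388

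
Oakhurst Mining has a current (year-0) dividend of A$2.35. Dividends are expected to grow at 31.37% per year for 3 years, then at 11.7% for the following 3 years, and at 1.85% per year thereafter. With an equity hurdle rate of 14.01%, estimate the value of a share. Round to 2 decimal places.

Three-stage DDM. Project D₁…D_6; terminal Gordon value at t=6 with g = 0.0185; discount at r = 0.1401.
D_1 = 3.0872
D_2 = 4.0556
D_3 = 5.3279
D_4 = 5.9513
D_5 = 6.6476
D_6 = 7.4253
TV_6 = 7.5627/(0.1401−0.0185) = 62.1933
P₀ = Σ Dₜ/(1+r)ᵗ + TV_6/(1+r)^6 = 48.0972

A$48.10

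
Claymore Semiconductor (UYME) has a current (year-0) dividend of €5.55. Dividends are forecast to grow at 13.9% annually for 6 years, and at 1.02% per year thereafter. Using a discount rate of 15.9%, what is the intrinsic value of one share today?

Two-stage DDM. Project D₁…D_6 at 0.139, terminal growth 0.0102, discount at r = 0.159.
D_1 = 6.3214
D_2 = 7.2001
D_3 = 8.2009
D_4 = 9.3409
D_5 = 10.6393
D_6 = 12.1181
Terminal value at t=6: TV = D_7/(r−g) = 12.2417/(0.159−0.0102) = 82.2697
P₀ = 6.3214/(1+0.159)^1 + 7.2001/(1+0.159)^2 + 8.2009/(1+0.159)^3 + 9.3409/(1+0.159)^4 + 10.6393/(1+0.159)^5 + 12.1181/(1+0.159)^6 + 82.2697/(1+0.159)^6 = 65.2878

€65.29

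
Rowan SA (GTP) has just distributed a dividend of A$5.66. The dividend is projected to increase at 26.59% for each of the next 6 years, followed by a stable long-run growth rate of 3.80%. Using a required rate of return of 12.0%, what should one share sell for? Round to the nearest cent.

Two-stage DDM. Project D₁…D_6 at 0.2659, terminal growth 0.038, discount at r = 0.12.
D_1 = 7.1650
D_2 = 9.0702
D_3 = 11.4819
D_4 = 14.5350
D_5 = 18.3998
D_6 = 23.2923
Terminal value at t=6: TV = D_7/(r−g) = 24.1774/(0.12−0.038) = 294.8467
P₀ = 7.1650/(1+0.12)^1 + 9.0702/(1+0.12)^2 + 11.4819/(1+0.12)^3 + 14.5350/(1+0.12)^4 + 18.3998/(1+0.12)^5 + 23.2923/(1+0.12)^6 + 294.8467/(1+0.12)^6 = 202.6575

A$202.66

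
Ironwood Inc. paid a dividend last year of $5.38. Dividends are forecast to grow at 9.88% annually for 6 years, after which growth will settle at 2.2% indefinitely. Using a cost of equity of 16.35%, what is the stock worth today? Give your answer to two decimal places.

$54.12

Two-stage DDM. Project D₁…D_6 at 0.0988, terminal growth 0.022, discount at r = 0.1635.
D_1 = 5.9115
D_2 = 6.4956
D_3 = 7.1374
D_4 = 7.8425
D_5 = 8.6174
D_6 = 9.4688
Terminal value at t=6: TV = D_7/(r−g) = 9.6771/(0.1635−0.022) = 68.3894
P₀ = 5.9115/(1+0.1635)^1 + 6.4956/(1+0.1635)^2 + 7.1374/(1+0.1635)^3 + 7.8425/(1+0.1635)^4 + 8.6174/(1+0.1635)^5 + 9.4688/(1+0.1635)^6 + 68.3894/(1+0.1635)^6 = 54.1154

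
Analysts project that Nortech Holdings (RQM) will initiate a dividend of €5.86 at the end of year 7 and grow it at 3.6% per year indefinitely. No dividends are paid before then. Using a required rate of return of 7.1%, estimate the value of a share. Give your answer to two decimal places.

€110.94

Deferred-dividend DDM. At t=6 the remaining stream is a growing perpetuity with first payment D_7 = 5.86.
V_6 = D_7/(r−g) = 5.86/(0.071−0.036) = 167.4286
P₀ = V_6/(1+r)^6 = 167.4286/(1+0.071)^6 = 110.9412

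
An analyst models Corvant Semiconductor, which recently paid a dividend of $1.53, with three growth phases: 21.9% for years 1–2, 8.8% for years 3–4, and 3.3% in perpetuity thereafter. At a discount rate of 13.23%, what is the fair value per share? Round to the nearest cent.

$23.79

Three-stage DDM. Project D₁…D_4; terminal Gordon value at t=4 with g = 0.033; discount at r = 0.1323.
D_1 = 1.8651
D_2 = 2.2735
D_3 = 2.4736
D_4 = 2.6913
TV_4 = 2.7801/(0.1323−0.033) = 27.9968
P₀ = Σ Dₜ/(1+r)ᵗ + TV_4/(1+r)^4 = 23.7934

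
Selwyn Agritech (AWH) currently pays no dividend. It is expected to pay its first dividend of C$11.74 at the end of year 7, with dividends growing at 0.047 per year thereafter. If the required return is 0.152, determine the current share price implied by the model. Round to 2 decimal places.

Deferred-dividend DDM. At t=6 the remaining stream is a growing perpetuity with first payment D_7 = 11.74.
V_6 = D_7/(r−g) = 11.74/(0.152−0.047) = 111.8095
P₀ = V_6/(1+r)^6 = 111.8095/(1+0.152)^6 = 47.8370

C$47.84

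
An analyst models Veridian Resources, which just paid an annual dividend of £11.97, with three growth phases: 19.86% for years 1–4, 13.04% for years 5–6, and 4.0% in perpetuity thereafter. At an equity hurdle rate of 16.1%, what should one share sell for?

£188.81

Three-stage DDM. Project D₁…D_6; terminal Gordon value at t=6 with g = 0.04; discount at r = 0.161.
D_1 = 14.3472
D_2 = 17.1966
D_3 = 20.6118
D_4 = 24.7054
D_5 = 27.9269
D_6 = 31.5686
TV_6 = 32.8314/(0.161−0.04) = 271.3336
P₀ = Σ Dₜ/(1+r)ᵗ + TV_6/(1+r)^6 = 188.8061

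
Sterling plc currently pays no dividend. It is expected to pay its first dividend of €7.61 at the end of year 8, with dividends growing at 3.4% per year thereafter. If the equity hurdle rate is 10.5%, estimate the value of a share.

€53.28

Deferred-dividend DDM. At t=7 the remaining stream is a growing perpetuity with first payment D_8 = 7.61.
V_7 = D_8/(r−g) = 7.61/(0.105−0.034) = 107.1831
P₀ = V_7/(1+r)^7 = 107.1831/(1+0.105)^7 = 53.2832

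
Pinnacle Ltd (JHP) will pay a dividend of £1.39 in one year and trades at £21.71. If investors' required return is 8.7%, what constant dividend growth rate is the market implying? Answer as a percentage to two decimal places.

From P₀ = D₁/(r − g), the implied growth is g = r − D₁/P₀.
g = 0.087 − 1.39/21.71 = 0.087 − 0.06403 = 0.02297

2.30%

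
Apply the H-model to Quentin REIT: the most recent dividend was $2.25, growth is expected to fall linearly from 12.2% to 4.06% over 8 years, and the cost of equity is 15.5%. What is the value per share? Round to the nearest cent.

H-model: P₀ = D₀[(1+g_L) + H(g_S−g_L)]/(r−g_L), with H = 8/2 = 4.
P₀ = 2.25 × [(1+0.0406) + 4×(0.122−0.0406)] / (0.155−0.0406)
   = 2.25 × 1.3662 / 0.1144 = 26.8702

$26.87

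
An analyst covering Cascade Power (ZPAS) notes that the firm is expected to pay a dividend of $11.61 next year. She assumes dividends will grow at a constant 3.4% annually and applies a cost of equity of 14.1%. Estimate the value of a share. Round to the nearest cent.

Gordon growth model: P₀ = D₁/(r − g), with D₁ = 11.61 given directly.
P₀ = 11.6100 / (0.141 − 0.034) = 11.6100 / 0.107 = 108.5047

$108.50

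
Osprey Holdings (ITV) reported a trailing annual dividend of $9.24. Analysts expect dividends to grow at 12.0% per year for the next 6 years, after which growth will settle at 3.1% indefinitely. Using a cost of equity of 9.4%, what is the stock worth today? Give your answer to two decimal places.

Two-stage DDM. Project D₁…D_6 at 0.12, terminal growth 0.031, discount at r = 0.094.
D_1 = 10.3488
D_2 = 11.5907
D_3 = 12.9815
D_4 = 14.5393
D_5 = 16.2840
D_6 = 18.2381
Terminal value at t=6: TV = D_7/(r−g) = 18.8035/(0.094−0.031) = 298.4683
P₀ = 10.3488/(1+0.094)^1 + 11.5907/(1+0.094)^2 + 12.9815/(1+0.094)^3 + 14.5393/(1+0.094)^4 + 16.2840/(1+0.094)^5 + 18.2381/(1+0.094)^6 + 298.4683/(1+0.094)^6 = 234.3368

$234.34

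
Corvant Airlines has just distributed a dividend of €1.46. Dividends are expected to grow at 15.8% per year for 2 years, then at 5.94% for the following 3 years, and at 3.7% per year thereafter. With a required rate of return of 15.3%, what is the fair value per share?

€16.89

Three-stage DDM. Project D₁…D_5; terminal Gordon value at t=5 with g = 0.037; discount at r = 0.153.
D_1 = 1.6907
D_2 = 1.9578
D_3 = 2.0741
D_4 = 2.1973
D_5 = 2.3278
TV_5 = 2.4140/(0.153−0.037) = 20.8099
P₀ = Σ Dₜ/(1+r)ᵗ + TV_5/(1+r)^5 = 16.8901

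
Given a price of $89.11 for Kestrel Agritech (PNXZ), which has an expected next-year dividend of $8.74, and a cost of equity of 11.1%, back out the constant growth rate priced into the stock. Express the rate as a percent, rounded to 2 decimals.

1.29%

From P₀ = D₁/(r − g), the implied growth is g = r − D₁/P₀.
g = 0.111 − 8.74/89.11 = 0.111 − 0.09808 = 0.01292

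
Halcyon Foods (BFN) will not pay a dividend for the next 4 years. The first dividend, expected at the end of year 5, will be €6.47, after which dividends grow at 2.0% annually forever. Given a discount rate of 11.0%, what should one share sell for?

Deferred-dividend DDM. At t=4 the remaining stream is a growing perpetuity with first payment D_5 = 6.47.
V_4 = D_5/(r−g) = 6.47/(0.11−0.02) = 71.8889
P₀ = V_4/(1+r)^4 = 71.8889/(1+0.11)^4 = 47.3554

€47.36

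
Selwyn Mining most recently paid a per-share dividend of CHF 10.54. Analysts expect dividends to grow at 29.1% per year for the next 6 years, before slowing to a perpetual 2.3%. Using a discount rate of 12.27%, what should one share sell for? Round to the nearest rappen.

CHF 356.10

Two-stage DDM. Project D₁…D_6 at 0.291, terminal growth 0.023, discount at r = 0.1227.
D_1 = 13.6071
D_2 = 17.5668
D_3 = 22.6788
D_4 = 29.2783
D_5 = 37.7983
D_6 = 48.7976
Terminal value at t=6: TV = D_7/(r−g) = 49.9199/(0.1227−0.023) = 500.7011
P₀ = 13.6071/(1+0.1227)^1 + 17.5668/(1+0.1227)^2 + 22.6788/(1+0.1227)^3 + 29.2783/(1+0.1227)^4 + 37.7983/(1+0.1227)^5 + 48.7976/(1+0.1227)^6 + 500.7011/(1+0.1227)^6 = 356.1027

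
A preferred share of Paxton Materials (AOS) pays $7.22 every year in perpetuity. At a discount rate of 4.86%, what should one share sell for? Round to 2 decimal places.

Zero-growth DDM (perpetuity): P₀ = D/r = 7.22 / 0.0486 = 148.5597

$148.56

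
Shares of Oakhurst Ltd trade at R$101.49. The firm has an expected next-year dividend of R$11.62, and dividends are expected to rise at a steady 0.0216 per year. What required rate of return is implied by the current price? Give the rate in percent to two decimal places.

Rearranging the constant-growth DDM: r = D₁/P₀ + g.
r = 11.6200 / 101.49 + 0.0216 = 0.11449 + 0.0216 = 0.13609

13.61%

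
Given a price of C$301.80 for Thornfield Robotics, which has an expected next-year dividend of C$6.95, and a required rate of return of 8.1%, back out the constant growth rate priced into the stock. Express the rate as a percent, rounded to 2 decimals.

From P₀ = D₁/(r − g), the implied growth is g = r − D₁/P₀.
g = 0.081 − 6.95/301.80 = 0.081 − 0.02303 = 0.05797

5.80%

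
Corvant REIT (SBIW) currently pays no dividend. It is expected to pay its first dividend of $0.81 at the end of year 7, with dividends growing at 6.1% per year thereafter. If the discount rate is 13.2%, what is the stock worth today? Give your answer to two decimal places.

Deferred-dividend DDM. At t=6 the remaining stream is a growing perpetuity with first payment D_7 = 0.81.
V_6 = D_7/(r−g) = 0.81/(0.132−0.061) = 11.4085
P₀ = V_6/(1+r)^6 = 11.4085/(1+0.132)^6 = 5.4219

$5.42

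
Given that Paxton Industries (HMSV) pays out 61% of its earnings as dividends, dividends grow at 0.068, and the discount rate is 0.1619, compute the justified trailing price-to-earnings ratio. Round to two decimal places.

Justified trailing P/E = b(1+g)/(r−g) = 0.61×(1+0.068)/(0.1619−0.068) = 6.9380

6.94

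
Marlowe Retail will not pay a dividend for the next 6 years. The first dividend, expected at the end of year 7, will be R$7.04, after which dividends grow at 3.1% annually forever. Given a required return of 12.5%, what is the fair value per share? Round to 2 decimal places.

Deferred-dividend DDM. At t=6 the remaining stream is a growing perpetuity with first payment D_7 = 7.04.
V_6 = D_7/(r−g) = 7.04/(0.125−0.031) = 74.8936
P₀ = V_6/(1+r)^6 = 74.8936/(1+0.125)^6 = 36.9428

R$36.94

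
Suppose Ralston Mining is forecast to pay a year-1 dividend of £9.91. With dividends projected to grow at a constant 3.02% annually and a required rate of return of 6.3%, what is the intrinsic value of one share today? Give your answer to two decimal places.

Gordon growth model: P₀ = D₁/(r − g), with D₁ = 9.91 given directly.
P₀ = 9.9100 / (0.063 − 0.0302) = 9.9100 / 0.0328 = 302.1341

£302.13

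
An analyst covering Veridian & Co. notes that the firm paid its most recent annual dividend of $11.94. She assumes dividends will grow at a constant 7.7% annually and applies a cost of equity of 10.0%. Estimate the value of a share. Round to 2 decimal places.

$559.10

Gordon growth model: P₀ = D₁/(r − g). D₁ = 11.94 × (1 + 0.077) = 12.8594.
P₀ = 12.8594 / (0.1 − 0.077) = 12.8594 / 0.023 = 559.1035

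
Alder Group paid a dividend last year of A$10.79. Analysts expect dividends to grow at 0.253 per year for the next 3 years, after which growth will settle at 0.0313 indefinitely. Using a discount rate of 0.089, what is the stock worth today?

A$336.90

Two-stage DDM. Project D₁…D_3 at 0.253, terminal growth 0.0313, discount at r = 0.089.
D_1 = 13.5199
D_2 = 16.9404
D_3 = 21.2263
Terminal value at t=3: TV = D_4/(r−g) = 21.8907/(0.089−0.0313) = 379.3882
P₀ = 13.5199/(1+0.089)^1 + 16.9404/(1+0.089)^2 + 21.2263/(1+0.089)^3 + 379.3882/(1+0.089)^3 = 336.9005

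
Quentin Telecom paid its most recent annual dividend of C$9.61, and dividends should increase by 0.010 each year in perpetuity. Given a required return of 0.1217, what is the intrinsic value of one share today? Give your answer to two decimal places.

Gordon growth model: P₀ = D₁/(r − g). D₁ = 9.61 × (1 + 0.01) = 9.7061.
P₀ = 9.7061 / (0.1217 − 0.01) = 9.7061 / 0.1117 = 86.8944

C$86.89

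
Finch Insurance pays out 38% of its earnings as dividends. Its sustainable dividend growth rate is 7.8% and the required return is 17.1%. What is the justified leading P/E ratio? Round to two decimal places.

4.09

Justified leading P/E = b/(r−g) = 0.38/(0.171−0.078) = 4.0860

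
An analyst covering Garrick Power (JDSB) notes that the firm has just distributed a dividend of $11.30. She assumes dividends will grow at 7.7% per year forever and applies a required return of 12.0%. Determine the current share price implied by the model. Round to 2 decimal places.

Gordon growth model: P₀ = D₁/(r − g). D₁ = 11.30 × (1 + 0.077) = 12.1701.
P₀ = 12.1701 / (0.12 − 0.077) = 12.1701 / 0.043 = 283.0256

$283.03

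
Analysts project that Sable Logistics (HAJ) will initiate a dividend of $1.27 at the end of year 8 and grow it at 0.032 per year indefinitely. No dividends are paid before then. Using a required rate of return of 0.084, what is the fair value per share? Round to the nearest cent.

$13.89

Deferred-dividend DDM. At t=7 the remaining stream is a growing perpetuity with first payment D_8 = 1.27.
V_7 = D_8/(r−g) = 1.27/(0.084−0.032) = 24.4231
P₀ = V_7/(1+r)^7 = 24.4231/(1+0.084)^7 = 13.8866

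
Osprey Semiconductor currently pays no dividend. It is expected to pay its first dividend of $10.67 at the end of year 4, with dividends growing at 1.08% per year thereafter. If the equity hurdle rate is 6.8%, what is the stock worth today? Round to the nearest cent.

Deferred-dividend DDM. At t=3 the remaining stream is a growing perpetuity with first payment D_4 = 10.67.
V_3 = D_4/(r−g) = 10.67/(0.068−0.0108) = 186.5385
P₀ = V_3/(1+r)^3 = 186.5385/(1+0.068)^3 = 153.1280

$153.13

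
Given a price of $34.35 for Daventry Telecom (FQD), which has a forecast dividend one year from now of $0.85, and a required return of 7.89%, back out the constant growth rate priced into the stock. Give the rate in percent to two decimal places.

5.42%

From P₀ = D₁/(r − g), the implied growth is g = r − D₁/P₀.
g = 0.0789 − 0.85/34.35 = 0.0789 − 0.02475 = 0.05415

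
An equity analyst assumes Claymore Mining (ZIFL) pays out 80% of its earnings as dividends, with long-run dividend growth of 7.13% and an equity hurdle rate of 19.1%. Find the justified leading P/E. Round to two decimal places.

Justified leading P/E = b/(r−g) = 0.80/(0.191−0.0713) = 6.6834

6.68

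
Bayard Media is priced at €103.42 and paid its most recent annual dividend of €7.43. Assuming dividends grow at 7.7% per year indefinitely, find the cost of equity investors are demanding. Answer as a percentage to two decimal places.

15.44%

Rearranging the constant-growth DDM: r = D₁/P₀ + g.
D₁ = 7.43 × (1 + 0.077) = 8.0021.
r = 8.0021 / 103.42 + 0.077 = 0.07737 + 0.077 = 0.15437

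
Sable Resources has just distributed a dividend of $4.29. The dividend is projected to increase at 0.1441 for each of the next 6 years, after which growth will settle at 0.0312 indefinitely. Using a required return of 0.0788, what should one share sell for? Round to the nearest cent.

$164.01

Two-stage DDM. Project D₁…D_6 at 0.1441, terminal growth 0.0312, discount at r = 0.0788.
D_1 = 4.9082
D_2 = 5.6155
D_3 = 6.4246
D_4 = 7.3504
D_5 = 8.4096
D_6 = 9.6215
Terminal value at t=6: TV = D_7/(r−g) = 9.9217/(0.0788−0.0312) = 208.4381
P₀ = 4.9082/(1+0.0788)^1 + 5.6155/(1+0.0788)^2 + 6.4246/(1+0.0788)^3 + 7.3504/(1+0.0788)^4 + 8.4096/(1+0.0788)^5 + 9.6215/(1+0.0788)^6 + 208.4381/(1+0.0788)^6 = 164.0083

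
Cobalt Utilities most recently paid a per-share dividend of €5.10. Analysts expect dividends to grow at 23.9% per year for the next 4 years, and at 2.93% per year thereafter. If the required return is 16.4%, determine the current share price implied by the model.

Two-stage DDM. Project D₁…D_4 at 0.239, terminal growth 0.0293, discount at r = 0.164.
D_1 = 6.3189
D_2 = 7.8291
D_3 = 9.7003
D_4 = 12.0186
Terminal value at t=4: TV = D_5/(r−g) = 12.3708/(0.164−0.0293) = 91.8396
P₀ = 6.3189/(1+0.164)^1 + 7.8291/(1+0.164)^2 + 9.7003/(1+0.164)^3 + 12.0186/(1+0.164)^4 + 91.8396/(1+0.164)^4 = 73.9333

€73.93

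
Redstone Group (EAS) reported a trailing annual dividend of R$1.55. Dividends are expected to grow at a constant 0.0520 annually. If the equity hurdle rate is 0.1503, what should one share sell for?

R$16.59

Gordon growth model: P₀ = D₁/(r − g). D₁ = 1.55 × (1 + 0.052) = 1.6306.
P₀ = 1.6306 / (0.1503 − 0.052) = 1.6306 / 0.0983 = 16.5880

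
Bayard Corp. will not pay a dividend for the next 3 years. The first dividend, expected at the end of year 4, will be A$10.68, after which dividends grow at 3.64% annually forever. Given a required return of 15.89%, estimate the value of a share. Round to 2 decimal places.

Deferred-dividend DDM. At t=3 the remaining stream is a growing perpetuity with first payment D_4 = 10.68.
V_3 = D_4/(r−g) = 10.68/(0.1589−0.0364) = 87.1837
P₀ = V_3/(1+r)^3 = 87.1837/(1+0.1589)^3 = 56.0141

A$56.01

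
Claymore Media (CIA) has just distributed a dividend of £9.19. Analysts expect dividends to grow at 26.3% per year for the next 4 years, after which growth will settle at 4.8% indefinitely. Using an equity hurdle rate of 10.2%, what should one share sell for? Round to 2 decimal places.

£360.03

Two-stage DDM. Project D₁…D_4 at 0.263, terminal growth 0.048, discount at r = 0.102.
D_1 = 11.6070
D_2 = 14.6596
D_3 = 18.5151
D_4 = 23.3845
Terminal value at t=4: TV = D_5/(r−g) = 24.5070/(0.102−0.048) = 453.8334
P₀ = 11.6070/(1+0.102)^1 + 14.6596/(1+0.102)^2 + 18.5151/(1+0.102)^3 + 23.3845/(1+0.102)^4 + 453.8334/(1+0.102)^4 = 360.0256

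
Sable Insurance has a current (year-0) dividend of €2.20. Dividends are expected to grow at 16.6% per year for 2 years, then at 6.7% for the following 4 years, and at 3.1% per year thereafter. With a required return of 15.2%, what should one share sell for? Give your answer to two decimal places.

Three-stage DDM. Project D₁…D_6; terminal Gordon value at t=6 with g = 0.031; discount at r = 0.152.
D_1 = 2.5652
D_2 = 2.9910
D_3 = 3.1914
D_4 = 3.4052
D_5 = 3.6334
D_6 = 3.8768
TV_6 = 3.9970/(0.152−0.031) = 33.0332
P₀ = Σ Dₜ/(1+r)ᵗ + TV_6/(1+r)^6 = 26.0841

€26.08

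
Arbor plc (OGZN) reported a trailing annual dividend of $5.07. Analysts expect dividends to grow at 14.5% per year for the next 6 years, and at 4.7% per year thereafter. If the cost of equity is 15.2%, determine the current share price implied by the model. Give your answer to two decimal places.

$78.52

Two-stage DDM. Project D₁…D_6 at 0.145, terminal growth 0.047, discount at r = 0.152.
D_1 = 5.8052
D_2 = 6.6469
D_3 = 7.6107
D_4 = 8.7142
D_5 = 9.9778
D_6 = 11.4246
Terminal value at t=6: TV = D_7/(r−g) = 11.9616/(0.152−0.047) = 113.9196
P₀ = 5.8052/(1+0.152)^1 + 6.6469/(1+0.152)^2 + 7.6107/(1+0.152)^3 + 8.7142/(1+0.152)^4 + 9.9778/(1+0.152)^5 + 11.4246/(1+0.152)^6 + 113.9196/(1+0.152)^6 = 78.5193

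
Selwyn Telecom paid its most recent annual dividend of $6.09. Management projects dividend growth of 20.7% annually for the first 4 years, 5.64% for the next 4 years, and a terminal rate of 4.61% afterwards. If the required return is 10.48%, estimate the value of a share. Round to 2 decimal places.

$190.85

Three-stage DDM. Project D₁…D_8; terminal Gordon value at t=8 with g = 0.0461; discount at r = 0.1048.
D_1 = 7.3506
D_2 = 8.8722
D_3 = 10.7088
D_4 = 12.9255
D_5 = 13.6545
D_6 = 14.4246
D_7 = 15.2381
D_8 = 16.0976
TV_8 = 16.8397/(0.1048−0.0461) = 286.8765
P₀ = Σ Dₜ/(1+r)ᵗ + TV_8/(1+r)^8 = 190.8533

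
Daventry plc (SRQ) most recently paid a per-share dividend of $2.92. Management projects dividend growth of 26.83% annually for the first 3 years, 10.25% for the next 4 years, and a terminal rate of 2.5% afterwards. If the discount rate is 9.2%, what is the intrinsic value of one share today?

$103.37

Three-stage DDM. Project D₁…D_7; terminal Gordon value at t=7 with g = 0.025; discount at r = 0.092.
D_1 = 3.7034
D_2 = 4.6971
D_3 = 5.9573
D_4 = 6.5679
D_5 = 7.2411
D_6 = 7.9833
D_7 = 8.8016
TV_7 = 9.0217/(0.092−0.025) = 134.6518
P₀ = Σ Dₜ/(1+r)ᵗ + TV_7/(1+r)^7 = 103.3690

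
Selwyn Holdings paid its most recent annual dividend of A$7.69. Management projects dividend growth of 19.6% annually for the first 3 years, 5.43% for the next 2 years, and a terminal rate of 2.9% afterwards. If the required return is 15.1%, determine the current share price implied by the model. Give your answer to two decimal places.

A$101.12

Three-stage DDM. Project D₁…D_5; terminal Gordon value at t=5 with g = 0.029; discount at r = 0.151.
D_1 = 9.1972
D_2 = 10.9999
D_3 = 13.1559
D_4 = 13.8702
D_5 = 14.6234
TV_5 = 15.0475/(0.151−0.029) = 123.3400
P₀ = Σ Dₜ/(1+r)ᵗ + TV_5/(1+r)^5 = 101.1189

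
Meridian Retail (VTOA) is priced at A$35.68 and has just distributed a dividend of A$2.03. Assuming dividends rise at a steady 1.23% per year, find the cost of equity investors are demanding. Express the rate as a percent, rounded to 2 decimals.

Rearranging the constant-growth DDM: r = D₁/P₀ + g.
D₁ = 2.03 × (1 + 0.0123) = 2.0550.
r = 2.0550 / 35.68 + 0.0123 = 0.05759 + 0.0123 = 0.06989

6.99%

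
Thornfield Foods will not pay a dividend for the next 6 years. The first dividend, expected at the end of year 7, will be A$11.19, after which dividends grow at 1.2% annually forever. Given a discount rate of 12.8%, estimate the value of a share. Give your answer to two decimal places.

Deferred-dividend DDM. At t=6 the remaining stream is a growing perpetuity with first payment D_7 = 11.19.
V_6 = D_7/(r−g) = 11.19/(0.128−0.012) = 96.4655
P₀ = V_6/(1+r)^6 = 96.4655/(1+0.128)^6 = 46.8293

A$46.83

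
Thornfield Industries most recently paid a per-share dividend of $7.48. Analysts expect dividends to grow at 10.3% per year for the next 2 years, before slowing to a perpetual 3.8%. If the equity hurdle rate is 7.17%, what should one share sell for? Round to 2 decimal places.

Two-stage DDM. Project D₁…D_2 at 0.103, terminal growth 0.038, discount at r = 0.0717.
D_1 = 8.2504
D_2 = 9.1002
Terminal value at t=2: TV = D_3/(r−g) = 9.4460/(0.0717−0.038) = 280.2980
P₀ = 8.2504/(1+0.0717)^1 + 9.1002/(1+0.0717)^2 + 280.2980/(1+0.0717)^2 = 259.6688

$259.67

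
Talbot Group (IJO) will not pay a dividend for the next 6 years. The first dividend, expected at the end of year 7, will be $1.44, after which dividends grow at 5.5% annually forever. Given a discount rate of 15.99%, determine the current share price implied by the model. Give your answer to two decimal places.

$5.64

Deferred-dividend DDM. At t=6 the remaining stream is a growing perpetuity with first payment D_7 = 1.44.
V_6 = D_7/(r−g) = 1.44/(0.1599−0.055) = 13.7274
P₀ = V_6/(1+r)^6 = 13.7274/(1+0.1599)^6 = 5.6372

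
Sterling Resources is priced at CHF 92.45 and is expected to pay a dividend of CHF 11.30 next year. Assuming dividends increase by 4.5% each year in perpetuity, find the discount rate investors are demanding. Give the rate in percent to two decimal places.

16.72%

Rearranging the constant-growth DDM: r = D₁/P₀ + g.
r = 11.3000 / 92.45 + 0.045 = 0.12223 + 0.045 = 0.16723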